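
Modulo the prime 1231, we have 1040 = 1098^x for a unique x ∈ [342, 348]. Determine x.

348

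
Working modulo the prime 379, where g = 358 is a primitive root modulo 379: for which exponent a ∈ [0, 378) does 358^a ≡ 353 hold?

Baby-step giant-step with m = ceil(sqrt(378)) = 20.
Baby table (358^j mod 379 for j=0..19):
  0:1  1:358  2:62  3:214  4:54  5:3  6:316  7:186
  8:263  9:162  10:9  11:190  12:179  13:31  14:107  15:27
  16:191  17:158  18:93  19:321
Giant step factor: 358^(-20) ≡ 248 (mod 379).
Scan 353·248^i mod 379 for i = 0, 1, …:
  i=0: 353   i=1: 374   i=2: 276   i=3: 228
  i=4: 73   i=5: 291   i=6: 158
Match at i=6, j=17: a = 6·20 + 17 = 137.

137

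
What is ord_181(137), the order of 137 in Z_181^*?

90

The order of 137 must divide p − 1 = 180 = 2^2 · 3^2 · 5.
Divisors: 1, 2, 3, 4, 5, 6, 9, 10, 12, 15, 18, 20, 30, 36, 45, 60, 90, 180.
Check each in increasing order: 137^1 ≡ 137;  137^2 ≡ 126;  137^3 ≡ 67;  137^4 ≡ 129;  137^5 ≡ 116;  137^6 ≡ 145;  137^9 ≡ 122;  137^10 ≡ 62;  137^12 ≡ 29;  137^15 ≡ 133;  137^18 ≡ 42;  137^20 ≡ 43;  137^30 ≡ 132;  137^36 ≡ 135;  137^45 ≡ 180;  137^60 ≡ 48;  137^90 ≡ 1.
Smallest exponent giving 1 is 90.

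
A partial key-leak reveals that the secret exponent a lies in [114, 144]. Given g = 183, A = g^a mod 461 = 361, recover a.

Compute 183^114 mod 461 = 295, then multiply by 183 repeatedly:
  183^114=295  183^115=48  183^116=25  183^117=426  183^118=49
  183^119=208  183^120=262  183^121=2  183^122=366  183^123=133
  183^124=367  183^125=316  183^126=203  183^127=269  183^128=361
Found 361 at exponent 128.

128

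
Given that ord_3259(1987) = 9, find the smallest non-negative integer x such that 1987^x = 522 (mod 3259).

5

Successive powers of 1987 modulo 3259:
  1987^0=1  1987^1=1987  1987^2=1520  1987^3=2406  1987^4=3028  1987^5=522
So 1987^5 ≡ 522 (mod 3259), giving x = 5.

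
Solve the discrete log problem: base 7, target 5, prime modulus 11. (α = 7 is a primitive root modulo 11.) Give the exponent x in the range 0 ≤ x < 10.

2

Successive powers of 7 modulo 11:
  7^0=1  7^1=7  7^2=5
So 7^2 ≡ 5 (mod 11), giving x = 2.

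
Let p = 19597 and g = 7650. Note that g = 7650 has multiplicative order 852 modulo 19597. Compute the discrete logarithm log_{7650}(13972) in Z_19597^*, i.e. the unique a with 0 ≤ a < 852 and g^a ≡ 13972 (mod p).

846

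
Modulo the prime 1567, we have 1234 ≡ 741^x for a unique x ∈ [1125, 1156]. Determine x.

1150

Compute 741^1125 mod 1567 = 832, then multiply by 741 repeatedly:
  741^1125=832  741^1126=681  741^1127=47  741^1128=353  741^1129=1451
  741^1130=229  741^1131=453  741^1132=335  741^1133=649  741^1134=1407
  741^1135=532  741^1136=895  741^1137=354  741^1138=625  741^1139=860
  741^1140=1058  741^1141=478  741^1142=56  741^1143=754  741^1144=862
  741^1145=973  741^1146=173  741^1147=1266  741^1148=1040  741^1149=1243
  741^1150=1234
Found 1234 at exponent 1150.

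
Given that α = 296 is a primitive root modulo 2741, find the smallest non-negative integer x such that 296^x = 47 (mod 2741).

1499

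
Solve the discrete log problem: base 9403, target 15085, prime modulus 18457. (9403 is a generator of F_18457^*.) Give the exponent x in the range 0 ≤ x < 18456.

15031

Baby-step giant-step with m = ceil(sqrt(18456)) = 136.
Baby table (9403^j mod 18457 for j=0..135):
  0:1  1:9403  2:7379  3:4874  4:1491  5:11010  6:1717  7:13533
  8:8241  9:7637  10:12981  11:4202  12:13426  13:17255  14:11735  15:8259
  16:10778  17:16604  18:18106  19:3350  20:12408  21:5727  22:11912  23:11460
  24:6414  25:11823  26:5158  27:14135  28:2548  29:1658  30:12466  31:15848
  32:15383  33:17297  34:607  35:4408  36:12459  37:5398  38:644  39:1636
  40:8627  41:1166  42:440  43:2952  44:16785  45:3548  46:10045  47:8666
  48:17200  49:11366  50:8468  51:1106  52:8427  53:3180  54:1200  55:6373
  56:13897  57:16388  58:17328  59:15245  60:11673  61:15897  62:14705  63:9728
  64:17949  65:3639  66:16696  67:15703  68:17766  69:17848  70:13700  71:9697
  72:3311  73:14831  74:13258  75:6396  76:8682  77:1535  78:231  79:12624
  80:6505  81:17  82:12195  83:14701  84:9030  85:6890  86:2600  87:10732
  88:8577  89:10898  90:630  91:17650  92:16063  93:6758  94:16480  95:14925
  96:11204  97:17113  98:5413  99:12490  100:1579  101:7909  102:5074  103:17934
  104:10250  105:16753  106:16421  107:13858  108:354  109:6402  110:9729  111:8895
  112:11018  113:3113  114:17194  115:10319  116:1108  117:8776  118:17938  119:10948
  120:9355  121:17460  122:1365  123:7480  124:13270  125:8490  126:4945  127:4652
  128:18123  129:15545  130:8652  131:14757  132:345  133:14060  134:17146  135:1943
Giant step factor: 9403^(-136) ≡ 15090 (mod 18457).
Scan 15085·15090^i mod 18457 for i = 0, 1, …:
  i=0: 15085   i=1: 2469   i=2: 10984   i=3: 4700
  i=4: 11206   i=5: 13963   i=6: 15015   i=7: 16675
  i=8: 1469   i=9: 353     …   i=109: 10237
  i=110: 9697
Match at i=110, j=71: x = 110·136 + 71 = 15031.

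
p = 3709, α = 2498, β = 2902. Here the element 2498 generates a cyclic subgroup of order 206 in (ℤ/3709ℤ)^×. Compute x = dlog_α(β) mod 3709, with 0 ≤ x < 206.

183

Baby-step giant-step with m = ceil(sqrt(206)) = 15.
Baby table (2498^j mod 3709 for j=0..14):
  0:1  1:2498  2:1466  3:1285  4:1645  5:3347  6:720  7:3404
  8:2164  9:1659  10:1229  11:2699  12:2849  13:2940  14:300
Giant step factor: 2498^(-15) ≡ 591 (mod 3709).
Scan 2902·591^i mod 3709 for i = 0, 1, …:
  i=0: 2902   i=1: 1524   i=2: 3106   i=3: 3400
  i=4: 2831   i=5: 362   i=6: 2529   i=7: 3621
  i=8: 3627   i=9: 3464   i=10: 3565   i=11: 203
  i=12: 1285
Match at i=12, j=3: x = 12·15 + 3 = 183.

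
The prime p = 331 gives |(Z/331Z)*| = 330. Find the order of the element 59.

330

The order of 59 must divide p − 1 = 330 = 2 · 3 · 5 · 11.
Divisors: 1, 2, 3, 5, 6, 10, 11, 15, 22, 30, 33, 55, 66, 110, 165, 330.
Check each in increasing order: 59^1 ≡ 59;  59^2 ≡ 171;  59^3 ≡ 159;  59^5 ≡ 47;  59^6 ≡ 125;  59^10 ≡ 223;  59^11 ≡ 248;  59^15 ≡ 220;  59^22 ≡ 269;  59^30 ≡ 74;  59^33 ≡ 181;  59^55 ≡ 32;  59^66 ≡ 323;  59^110 ≡ 31;  59^165 ≡ 330;  59^330 ≡ 1.
Smallest exponent giving 1 is 330.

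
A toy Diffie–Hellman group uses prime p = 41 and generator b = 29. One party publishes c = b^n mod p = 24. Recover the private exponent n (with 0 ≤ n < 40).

19

Successive powers of 29 modulo 41:
  29^0=1  29^1=29  29^2=21  29^3=35  29^4=31  29^5=38
  29^6=36  29^7=19  29^8=18  29^9=30  29^10=9  29^11=15
  29^12=25  29^13=28  29^14=33  29^15=14  29^16=37  29^17=7
  29^18=39  29^19=24
So 29^19 ≡ 24 (mod 41), giving n = 19.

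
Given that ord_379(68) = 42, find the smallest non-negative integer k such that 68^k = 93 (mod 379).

Baby-step giant-step with m = ceil(sqrt(42)) = 7.
Baby table (68^j mod 379 for j=0..6):
  0:1  1:68  2:76  3:241  4:91  5:124  6:94
Giant step factor: 68^(-7) ≡ 52 (mod 379).
Scan 93·52^i mod 379 for i = 0, 1, …:
  i=0: 93   i=1: 288   i=2: 195   i=3: 286
  i=4: 91
Match at i=4, j=4: k = 4·7 + 4 = 32.

32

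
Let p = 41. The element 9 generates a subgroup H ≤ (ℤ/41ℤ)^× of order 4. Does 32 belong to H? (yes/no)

32 ∈ ⟨9⟩ iff 32^4 ≡ 1 (mod 41), since |⟨9⟩| = 4.
32^4 mod 41 = 1.
Since 1 = 1, 32 lies in the subgroup.

yes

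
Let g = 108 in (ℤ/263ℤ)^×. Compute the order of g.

131

The order of 108 must divide p − 1 = 262 = 2 · 131.
Divisors: 1, 2, 131, 262.
Check each in increasing order: 108^1 ≡ 108;  108^2 ≡ 92;  108^131 ≡ 1.
Smallest exponent giving 1 is 131.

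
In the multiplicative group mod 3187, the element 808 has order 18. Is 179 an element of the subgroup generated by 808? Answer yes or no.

no

179 ∈ ⟨808⟩ iff 179^18 ≡ 1 (mod 3187), since |⟨808⟩| = 18.
179^18 mod 3187 = 439.
Since 439 ≠ 1, 179 does not lie in the subgroup.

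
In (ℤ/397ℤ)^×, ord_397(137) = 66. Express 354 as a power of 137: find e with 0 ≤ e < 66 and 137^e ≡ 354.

20

Baby-step giant-step with m = ceil(sqrt(66)) = 9.
Baby table (137^j mod 397 for j=0..8):
  0:1  1:137  2:110  3:381  4:190  5:225  6:256  7:136
  8:370
Giant step factor: 137^(-9) ≡ 230 (mod 397).
Scan 354·230^i mod 397 for i = 0, 1, …:
  i=0: 354   i=1: 35   i=2: 110
Match at i=2, j=2: e = 2·9 + 2 = 20.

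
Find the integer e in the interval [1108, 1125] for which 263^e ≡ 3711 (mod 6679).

1120

Compute 263^1108 mod 6679 = 2985, then multiply by 263 repeatedly:
  263^1108=2985  263^1109=3612  263^1110=1538  263^1111=3754  263^1112=5489
  263^1113=943  263^1114=886  263^1115=5932  263^1116=3909  263^1117=6180
  263^1118=2343  263^1119=1741  263^1120=3711
Found 3711 at exponent 1120.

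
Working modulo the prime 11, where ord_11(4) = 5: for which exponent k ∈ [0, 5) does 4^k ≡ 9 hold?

3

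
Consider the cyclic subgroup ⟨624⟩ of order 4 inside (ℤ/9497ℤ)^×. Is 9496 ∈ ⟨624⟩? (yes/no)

yes

⟨624⟩ has order 4; its elements mod 9497 are {1, 624, 8873, 9496}.
9496 is in this set.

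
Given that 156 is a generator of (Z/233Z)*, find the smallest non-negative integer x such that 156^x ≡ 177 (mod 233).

230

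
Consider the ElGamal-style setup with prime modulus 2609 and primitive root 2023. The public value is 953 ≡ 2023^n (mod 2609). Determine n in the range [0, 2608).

Baby-step giant-step with m = ceil(sqrt(2608)) = 52.
Baby table (2023^j mod 2609 for j=0..51):
  0:1  1:2023  2:1617  3:2114  4:471  5:548  6:2388  7:1665
  8:76  9:2426  10:269  11:1515  12:1879  13:2513  14:1467  15:1308
  16:558  17:1746  18:2181  19:344  20:1918  21:531  22:1914  23:266
  24:664  25:2246  26:1389  27:54  28:2273  29:1221  30:1969  31:1953
  32:893  33:1111  34:1204  35:1495  36:554  37:1481  38:931  39:2324
  40:34  41:948  42:189  43:1433  44:360  45:369  46:313  47:1821
  48:2584  49:1605  50:1319  51:1939
Giant step factor: 2023^(-52) ≡ 1399 (mod 2609).
Scan 953·1399^i mod 2609 for i = 0, 1, …:
  i=0: 953   i=1: 48   i=2: 1927   i=3: 776
  i=4: 280   i=5: 370   i=6: 1048   i=7: 2503
  i=8: 419   i=9: 1765     …   i=23: 746
  i=24: 54
Match at i=24, j=27: n = 24·52 + 27 = 1275.

1275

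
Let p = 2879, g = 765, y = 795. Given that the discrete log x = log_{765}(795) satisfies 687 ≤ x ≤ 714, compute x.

Compute 765^687 mod 2879 = 1941, then multiply by 765 repeatedly:
  765^687=1941  765^688=2180  765^689=759  765^690=1956  765^691=2139
  765^692=1063  765^693=1317  765^694=2734  765^695=1356  765^696=900
  765^697=419  765^698=966  765^699=1966  765^700=1152  765^701=306
  765^702=891  765^703=2171  765^704=2511  765^705=622  765^706=795
Found 795 at exponent 706.

706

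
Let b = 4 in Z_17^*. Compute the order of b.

4

The order of 4 must divide p − 1 = 16 = 2^4.
Divisors: 1, 2, 4, 8, 16.
Check each in increasing order: 4^1 ≡ 4;  4^2 ≡ 16;  4^4 ≡ 1.
Smallest exponent giving 1 is 4.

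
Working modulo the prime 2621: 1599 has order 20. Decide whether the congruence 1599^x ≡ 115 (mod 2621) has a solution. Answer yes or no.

yes

⟨1599⟩ has order 20; its elements mod 2621 are {1, 115, 120, 415, 472, 547, 695, 761, 1022, 1295, 1326, 1599, 1860, 1926, 2074, 2149, 2206, 2501, 2506, 2620}.
115 is in this set.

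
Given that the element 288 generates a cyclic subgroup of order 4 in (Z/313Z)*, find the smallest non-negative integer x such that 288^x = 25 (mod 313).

3

Successive powers of 288 modulo 313:
  288^0=1  288^1=288  288^2=312  288^3=25
So 288^3 ≡ 25 (mod 313), giving x = 3.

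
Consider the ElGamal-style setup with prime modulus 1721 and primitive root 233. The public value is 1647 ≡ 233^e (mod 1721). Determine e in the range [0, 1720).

1059

Baby-step giant-step with m = ceil(sqrt(1720)) = 42.
Baby table (233^j mod 1721 for j=0..41):
  0:1  1:233  2:938  3:1708  4:413  5:1574  6:169  7:1515
  8:190  9:1245  10:957  11:972  12:1025  13:1327  14:1132  15:443
  16:1680  17:773  18:1125  19:533  20:277  21:864  22:1676  23:1562
  24:815  25:585  26:346  27:1452  28:1000  29:665  30:55  31:768
  32:1681  33:1006  34:342  35:520  36:690  37:717  38:124  39:1356
  40:1005  41:109
Giant step factor: 233^(-42) ≡ 1124 (mod 1721).
Scan 1647·1124^i mod 1721 for i = 0, 1, …:
  i=0: 1647   i=1: 1153   i=2: 59   i=3: 918
  i=4: 953   i=5: 710   i=6: 1217   i=7: 1434
  i=8: 960   i=9: 1694     …   i=24: 1053
  i=25: 1245
Match at i=25, j=9: e = 25·42 + 9 = 1059.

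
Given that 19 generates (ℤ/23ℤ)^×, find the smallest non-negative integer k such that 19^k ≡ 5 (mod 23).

3

Successive powers of 19 modulo 23:
  19^0=1  19^1=19  19^2=16  19^3=5
So 19^3 ≡ 5 (mod 23), giving k = 3.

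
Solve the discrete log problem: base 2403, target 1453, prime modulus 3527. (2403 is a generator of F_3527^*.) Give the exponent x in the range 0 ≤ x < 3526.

1604

Baby-step giant-step with m = ceil(sqrt(3526)) = 60.
Baby table (2403^j mod 3527 for j=0..59):
  0:1  1:2403  2:710  3:2589  4:3266  5:623  6:1621  7:1455
  8:1108  9:3166  10:159  11:1161  12:26  13:2519  14:825  15:301
  16:268  17:2090  18:3349  19:2560  20:592  21:1195  22:607  23:1970
  24:676  25:2008  26:288  27:772  28:3441  29:1435  30:2426  31:3074
  32:1284  33:2854  34:1674  35:1842  36:3468  37:2830  38:434  39:2437
  40:1291  41:2040  42:3117  43:2330  44:1641  45:137  46:1200  47:2041
  48:1993  49:3040  50:703  51:3403  52:1823  53:135  54:3448  55:621
  56:342  57:35  58:2984  59:161
Giant step factor: 2403^(-60) ≡ 2453 (mod 3527).
Scan 1453·2453^i mod 3527 for i = 0, 1, …:
  i=0: 1453   i=1: 1939   i=2: 1971   i=3: 2873
  i=4: 523   i=5: 2618   i=6: 2814   i=7: 403
  i=8: 999   i=9: 2809     …   i=25: 895
  i=26: 1641
Match at i=26, j=44: x = 26·60 + 44 = 1604.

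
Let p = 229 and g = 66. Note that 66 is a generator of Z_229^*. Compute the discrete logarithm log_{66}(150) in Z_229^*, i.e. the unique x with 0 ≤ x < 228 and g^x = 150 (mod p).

11

Successive powers of 66 modulo 229:
  66^0=1  66^1=66  66^2=5  66^3=101  66^4=25  66^5=47
  66^6=125  66^7=6  66^8=167  66^9=30  66^10=148  66^11=150
So 66^11 ≡ 150 (mod 229), giving x = 11.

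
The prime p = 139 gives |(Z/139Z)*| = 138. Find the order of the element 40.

138

The order of 40 must divide p − 1 = 138 = 2 · 3 · 23.
Divisors: 1, 2, 3, 6, 23, 46, 69, 138.
Check each in increasing order: 40^1 ≡ 40;  40^2 ≡ 71;  40^3 ≡ 60;  40^6 ≡ 125;  40^23 ≡ 43;  40^46 ≡ 42;  40^69 ≡ 138;  40^138 ≡ 1.
Smallest exponent giving 1 is 138.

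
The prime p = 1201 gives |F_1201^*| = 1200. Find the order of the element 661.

120

The order of 661 must divide p − 1 = 1200 = 2^4 · 3 · 5^2.
Divisors: 1, 2, 3, 4, 5, 6, 8, 10, 12, 15, 16, 20, 24, 25, 30, 40, 48, 50, 60, 75, 80, 100, 120, 150, 200, 240, 300, 400, 600, 1200.
Check each in increasing order: 661^1 ≡ 661;  661^2 ≡ 958;  661^3 ≡ 311;  661^4 ≡ 200;  661^5 ≡ 90;  661^6 ≡ 641;  661^8 ≡ 367;  661^10 ≡ 894;  661^12 ≡ 139;  661^15 ≡ 1194;  661^16 ≡ 177;  661^20 ≡ 571;  661^24 ≡ 105;  661^25 ≡ 948;  661^30 ≡ 49;  661^40 ≡ 570;  661^48 ≡ 216;  661^50 ≡ 356;  661^60 ≡ 1200;  661^75 ≡ 7;  661^80 ≡ 630;  661^100 ≡ 631;  661^120 ≡ 1.
Smallest exponent giving 1 is 120.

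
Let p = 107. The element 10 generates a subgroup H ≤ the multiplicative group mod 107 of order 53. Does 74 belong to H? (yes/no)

no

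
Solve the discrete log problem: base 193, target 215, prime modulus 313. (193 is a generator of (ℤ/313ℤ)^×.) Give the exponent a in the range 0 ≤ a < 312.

260

Baby-step giant-step with m = ceil(sqrt(312)) = 18.
Baby table (193^j mod 313 for j=0..17):
  0:1  1:193  2:2  3:73  4:4  5:146  6:8  7:292
  8:16  9:271  10:32  11:229  12:64  13:145  14:128  15:290
  16:256  17:267
Giant step factor: 193^(-18) ≡ 151 (mod 313).
Scan 215·151^i mod 313 for i = 0, 1, …:
  i=0: 215   i=1: 226   i=2: 9   i=3: 107
  i=4: 194   i=5: 185   i=6: 78   i=7: 197
  i=8: 12   i=9: 247     …   i=13: 54
  i=14: 16
Match at i=14, j=8: a = 14·18 + 8 = 260.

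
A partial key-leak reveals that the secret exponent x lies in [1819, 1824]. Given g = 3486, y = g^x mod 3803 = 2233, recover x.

Compute 3486^1819 mod 3803 = 1963, then multiply by 3486 repeatedly:
  3486^1819=1963  3486^1820=1421  3486^1821=2100  3486^1822=3628  3486^1823=2233
Found 2233 at exponent 1823.

1823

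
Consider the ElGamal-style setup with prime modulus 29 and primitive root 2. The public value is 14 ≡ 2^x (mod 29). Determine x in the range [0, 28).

13

Successive powers of 2 modulo 29:
  2^0=1  2^1=2  2^2=4  2^3=8  2^4=16  2^5=3
  2^6=6  2^7=12  2^8=24  2^9=19  2^10=9  2^11=18
  2^12=7  2^13=14
So 2^13 ≡ 14 (mod 29), giving x = 13.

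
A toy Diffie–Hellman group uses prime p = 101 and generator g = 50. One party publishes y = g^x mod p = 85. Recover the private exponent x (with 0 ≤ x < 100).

Baby-step giant-step with m = ceil(sqrt(100)) = 10.
Baby table (50^j mod 101 for j=0..9):
  0:1  1:50  2:76  3:63  4:19  5:41  6:30  7:86
  8:58  9:72
Giant step factor: 50^(-10) ≡ 14 (mod 101).
Scan 85·14^i mod 101 for i = 0, 1, …:
  i=0: 85   i=1: 79   i=2: 96   i=3: 31
  i=4: 30
Match at i=4, j=6: x = 4·10 + 6 = 46.

46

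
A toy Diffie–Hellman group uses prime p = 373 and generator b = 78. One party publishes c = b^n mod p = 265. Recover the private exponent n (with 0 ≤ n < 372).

178

Baby-step giant-step with m = ceil(sqrt(372)) = 20.
Baby table (78^j mod 373 for j=0..19):
  0:1  1:78  2:116  3:96  4:28  5:319  6:264  7:77
  8:38  9:353  10:305  11:291  12:318  13:186  14:334  15:315
  16:325  17:359  18:27  19:241
Giant step factor: 78^(-20) ≡ 310 (mod 373).
Scan 265·310^i mod 373 for i = 0, 1, …:
  i=0: 265   i=1: 90   i=2: 298   i=3: 249
  i=4: 352   i=5: 204   i=6: 203   i=7: 266
  i=8: 27
Match at i=8, j=18: n = 8·20 + 18 = 178.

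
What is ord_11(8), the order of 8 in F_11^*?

The order of 8 must divide p − 1 = 10 = 2 · 5.
Divisors: 1, 2, 5, 10.
Check each in increasing order: 8^1 ≡ 8;  8^2 ≡ 9;  8^5 ≡ 10;  8^10 ≡ 1.
Smallest exponent giving 1 is 10.

10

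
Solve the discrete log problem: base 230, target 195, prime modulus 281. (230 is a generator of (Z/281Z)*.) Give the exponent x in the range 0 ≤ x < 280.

28

Baby-step giant-step with m = ceil(sqrt(280)) = 17.
Baby table (230^j mod 281 for j=0..16):
  0:1  1:230  2:72  3:262  4:126  5:37  6:80  7:135
  8:140  9:166  10:245  11:150  12:218  13:122  14:241  15:73
  16:211
Giant step factor: 230^(-17) ≡ 44 (mod 281).
Scan 195·44^i mod 281 for i = 0, 1, …:
  i=0: 195   i=1: 150
Match at i=1, j=11: x = 1·17 + 11 = 28.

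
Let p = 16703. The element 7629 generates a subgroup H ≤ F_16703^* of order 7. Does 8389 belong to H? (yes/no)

⟨7629⟩ has order 7; its elements mod 16703 are {1, 5582, 7629, 8389, 8889, 9131, 10488}.
8389 is in this set.

yes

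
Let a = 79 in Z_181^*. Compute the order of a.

The order of 79 must divide p − 1 = 180 = 2^2 · 3^2 · 5.
Divisors: 1, 2, 3, 4, 5, 6, 9, 10, 12, 15, 18, 20, 30, 36, 45, 60, 90, 180.
Check each in increasing order: 79^1 ≡ 79;  79^2 ≡ 87;  79^3 ≡ 176;  79^4 ≡ 148;  79^5 ≡ 108;  79^6 ≡ 25;  79^9 ≡ 56;  79^10 ≡ 80;  79^12 ≡ 82;  79^15 ≡ 133;  79^18 ≡ 59;  79^20 ≡ 65;  79^30 ≡ 132;  79^36 ≡ 42;  79^45 ≡ 180;  79^60 ≡ 48;  79^90 ≡ 1.
Smallest exponent giving 1 is 90.

90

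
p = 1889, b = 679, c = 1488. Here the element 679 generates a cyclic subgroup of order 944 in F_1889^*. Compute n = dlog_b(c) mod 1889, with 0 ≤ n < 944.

Baby-step giant-step with m = ceil(sqrt(944)) = 31.
Baby table (679^j mod 1889 for j=0..30):
  0:1  1:679  2:125  3:1759  4:513  5:751  6:1788  7:1314
  8:598  9:1796  10:1079  11:1598  12:756  13:1405  14:50  15:1837
  16:583  17:1056  18:1093  19:1659  20:617  21:1474  22:1565  23:1017
  24:1058  25:562  26:20  27:357  28:611  29:1178  30:815
Giant step factor: 679^(-31) ≡ 1581 (mod 1889).
Scan 1488·1581^i mod 1889 for i = 0, 1, …:
  i=0: 1488   i=1: 723   i=2: 218   i=3: 860
  i=4: 1469   i=5: 908   i=6: 1797   i=7: 1
Match at i=7, j=0: n = 7·31 + 0 = 217.

217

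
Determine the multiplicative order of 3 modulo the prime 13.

The order of 3 must divide p − 1 = 12 = 2^2 · 3.
Divisors: 1, 2, 3, 4, 6, 12.
Check each in increasing order: 3^1 ≡ 3;  3^2 ≡ 9;  3^3 ≡ 1.
Smallest exponent giving 1 is 3.

3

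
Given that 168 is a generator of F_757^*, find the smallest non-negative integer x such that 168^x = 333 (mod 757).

563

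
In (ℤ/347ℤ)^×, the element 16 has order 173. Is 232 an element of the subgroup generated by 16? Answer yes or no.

no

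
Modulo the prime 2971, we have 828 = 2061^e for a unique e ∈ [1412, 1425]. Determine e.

Compute 2061^1412 mod 2971 = 628, then multiply by 2061 repeatedly:
  2061^1412=628  2061^1413=1923  2061^1414=2960  2061^1415=1097  2061^1416=2957
  2061^1417=856  2061^1418=2413  2061^1419=2710  2061^1420=2801  2061^1421=208
  2061^1422=864  2061^1423=1075  2061^1424=2180  2061^1425=828
Found 828 at exponent 1425.

1425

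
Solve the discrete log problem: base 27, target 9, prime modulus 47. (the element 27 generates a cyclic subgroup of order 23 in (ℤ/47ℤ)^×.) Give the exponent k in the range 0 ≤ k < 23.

16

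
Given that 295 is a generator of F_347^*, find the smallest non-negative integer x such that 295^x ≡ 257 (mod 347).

Baby-step giant-step with m = ceil(sqrt(346)) = 19.
Baby table (295^j mod 347 for j=0..18):
  0:1  1:295  2:275  3:274  4:326  5:51  6:124  7:145
  8:94  9:317  10:172  11:78  12:108  13:283  14:205  15:97
  16:161  17:303  18:206
Giant step factor: 295^(-19) ≡ 54 (mod 347).
Scan 257·54^i mod 347 for i = 0, 1, …:
  i=0: 257   i=1: 345   i=2: 239   i=3: 67
  i=4: 148   i=5: 11   i=6: 247   i=7: 152
  i=8: 227   i=9: 113   i=10: 203   i=11: 205
Match at i=11, j=14: x = 11·19 + 14 = 223.

223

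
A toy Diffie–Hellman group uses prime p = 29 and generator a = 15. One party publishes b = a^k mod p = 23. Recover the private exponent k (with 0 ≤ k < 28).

Successive powers of 15 modulo 29:
  15^0=1  15^1=15  15^2=22  15^3=11  15^4=20  15^5=10
  15^6=5  15^7=17  15^8=23
So 15^8 ≡ 23 (mod 29), giving k = 8.

8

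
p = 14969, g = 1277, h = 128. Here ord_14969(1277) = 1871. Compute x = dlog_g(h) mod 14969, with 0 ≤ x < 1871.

802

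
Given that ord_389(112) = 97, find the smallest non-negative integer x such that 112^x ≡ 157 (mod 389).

58

Baby-step giant-step with m = ceil(sqrt(97)) = 10.
Baby table (112^j mod 389 for j=0..9):
  0:1  1:112  2:96  3:249  4:269  5:175  6:150  7:73
  8:7  9:6
Giant step factor: 112^(-10) ≡ 11 (mod 389).
Scan 157·11^i mod 389 for i = 0, 1, …:
  i=0: 157   i=1: 171   i=2: 325   i=3: 74
  i=4: 36   i=5: 7
Match at i=5, j=8: x = 5·10 + 8 = 58.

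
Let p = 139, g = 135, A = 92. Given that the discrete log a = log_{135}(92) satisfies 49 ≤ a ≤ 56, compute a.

49

Compute 135^49 mod 139 = 92, then multiply by 135 repeatedly:
  135^49=92
Found 92 at exponent 49.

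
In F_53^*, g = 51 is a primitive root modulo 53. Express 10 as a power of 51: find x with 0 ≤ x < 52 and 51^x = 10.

48

Baby-step giant-step with m = ceil(sqrt(52)) = 8.
Baby table (51^j mod 53 for j=0..7):
  0:1  1:51  2:4  3:45  4:16  5:21  6:11  7:31
Giant step factor: 51^(-8) ≡ 47 (mod 53).
Scan 10·47^i mod 53 for i = 0, 1, …:
  i=0: 10   i=1: 46   i=2: 42   i=3: 13
  i=4: 28   i=5: 44   i=6: 1
Match at i=6, j=0: x = 6·8 + 0 = 48.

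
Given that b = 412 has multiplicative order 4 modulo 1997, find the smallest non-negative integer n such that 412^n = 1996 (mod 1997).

2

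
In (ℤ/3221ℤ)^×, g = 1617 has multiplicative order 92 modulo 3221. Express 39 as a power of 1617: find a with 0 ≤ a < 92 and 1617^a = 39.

81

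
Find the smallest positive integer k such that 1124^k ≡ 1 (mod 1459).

486

The order of 1124 must divide p − 1 = 1458 = 2 · 3^6.
Divisors: 1, 2, 3, 6, 9, 18, 27, 54, 81, 162, 243, 486, 729, 1458.
Check each in increasing order: 1124^1 ≡ 1124;  1124^2 ≡ 1341;  1124^3 ≡ 137;  1124^6 ≡ 1261;  1124^9 ≡ 595;  1124^18 ≡ 947;  1124^27 ≡ 291;  1124^54 ≡ 59;  1124^81 ≡ 1120;  1124^162 ≡ 1119;  1124^243 ≡ 1458;  1124^486 ≡ 1.
Smallest exponent giving 1 is 486.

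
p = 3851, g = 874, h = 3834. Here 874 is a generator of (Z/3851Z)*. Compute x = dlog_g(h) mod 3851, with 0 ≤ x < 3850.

3533

Baby-step giant-step with m = ceil(sqrt(3850)) = 63.
Baby table (874^j mod 3851 for j=0..62):
  0:1  1:874  2:1378  3:2860  4:341  5:1507  6:76  7:957
  8:751  9:1704  10:2810  11:2853  12:1925  13:3414  14:3162  15:2421
  16:1755  17:1172  18:3813  19:1447  20:1550  21:2999  22:2446  23:499
  24:963  25:2144  26:2270  27:715  28:1048  29:3265  30:19  31:1202
  32:3076  33:426  34:2628  35:1676  36:1444  37:2779  38:2716  39:1568
  40:3327  41:293  42:1916  43:3250  44:2313  45:3638  46:2537  47:3013
  48:3129  49:536  50:2493  51:3067  52:262  53:1779  54:2893  55:2226
  56:769  57:2032  58:657  59:419  60:361  61:3583  62:679
Giant step factor: 874^(-63) ≡ 1228 (mod 3851).
Scan 3834·1228^i mod 3851 for i = 0, 1, …:
  i=0: 3834   i=1: 2230   i=2: 379   i=3: 3292
  i=4: 2877   i=5: 1589   i=6: 2686   i=7: 1952
  i=8: 1734   i=9: 3600     …   i=55: 1541
  i=56: 1507
Match at i=56, j=5: x = 56·63 + 5 = 3533.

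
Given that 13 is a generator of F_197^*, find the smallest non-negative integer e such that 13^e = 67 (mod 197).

Baby-step giant-step with m = ceil(sqrt(196)) = 14.
Baby table (13^j mod 197 for j=0..13):
  0:1  1:13  2:169  3:30  4:193  5:145  6:112  7:77
  8:16  9:11  10:143  11:86  12:133  13:153
Giant step factor: 13^(-14) ≡ 83 (mod 197).
Scan 67·83^i mod 197 for i = 0, 1, …:
  i=0: 67   i=1: 45   i=2: 189   i=3: 124
  i=4: 48   i=5: 44   i=6: 106   i=7: 130
  i=8: 152   i=9: 8   i=10: 73   i=11: 149
  i=12: 153
Match at i=12, j=13: e = 12·14 + 13 = 181.

181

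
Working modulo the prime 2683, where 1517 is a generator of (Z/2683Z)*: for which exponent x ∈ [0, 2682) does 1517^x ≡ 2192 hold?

Baby-step giant-step with m = ceil(sqrt(2682)) = 52.
Baby table (1517^j mod 2683 for j=0..51):
  0:1  1:1517  2:1958  3:205  4:2440  5:1623  6:1780  7:1162
  8:23  9:12  10:2106  11:2032  12:2460  13:2450  14:695  15:2579
  16:529  17:276  18:144  19:1125  20:237  21:7  22:2570  23:291
  24:1435  25:982  26:629  27:1728  28:85  29:161  30:84  31:1327
  32:809  33:1122  34:1052  35:2182  36:1955  37:1020  38:1932  39:1008
  40:2509  41:1659  42:49  43:1892  44:2037  45:1996  46:1508  47:1720
  48:1364  49:595  50:1127  51:588
Giant step factor: 1517^(-52) ≡ 1586 (mod 2683).
Scan 2192·1586^i mod 2683 for i = 0, 1, …:
  i=0: 2192   i=1: 2027   i=2: 588
Match at i=2, j=51: x = 2·52 + 51 = 155.

155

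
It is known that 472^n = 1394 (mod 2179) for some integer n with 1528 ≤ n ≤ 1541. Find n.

Compute 472^1528 mod 2179 = 1422, then multiply by 472 repeatedly:
  472^1528=1422  472^1529=52  472^1530=575  472^1531=1204  472^1532=1748
  472^1533=1394
Found 1394 at exponent 1533.

1533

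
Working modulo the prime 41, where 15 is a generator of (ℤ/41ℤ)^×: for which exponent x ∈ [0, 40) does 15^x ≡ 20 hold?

Successive powers of 15 modulo 41:
  15^0=1  15^1=15  15^2=20
So 15^2 ≡ 20 (mod 41), giving x = 2.

2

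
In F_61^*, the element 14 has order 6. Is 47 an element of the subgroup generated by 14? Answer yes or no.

⟨14⟩ has order 6; its elements mod 61 are {1, 13, 14, 47, 48, 60}.
47 is in this set.

yes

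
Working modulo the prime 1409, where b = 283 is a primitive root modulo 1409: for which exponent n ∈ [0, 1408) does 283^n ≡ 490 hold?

820

Baby-step giant-step with m = ceil(sqrt(1408)) = 38.
Baby table (283^j mod 1409 for j=0..37):
  0:1  1:283  2:1185  3:13  4:861  5:1315  6:169  7:1330
  8:187  9:788  10:382  11:1022  12:381  13:739  14:605  15:726
  16:1153  17:820  18:984  19:899  20:797  21:111  22:415  23:498
  24:34  25:1168  26:838  27:442  28:1094  29:1031  30:110  31:132
  32:722  33:21  34:307  35:932  36:273  37:1173
Giant step factor: 283^(-38) ≡ 1207 (mod 1409).
Scan 490·1207^i mod 1409 for i = 0, 1, …:
  i=0: 490   i=1: 1059   i=2: 250   i=3: 224
  i=4: 1249   i=5: 1322   i=6: 666   i=7: 732
  i=8: 81   i=9: 546     …   i=20: 828
  i=21: 415
Match at i=21, j=22: n = 21·38 + 22 = 820.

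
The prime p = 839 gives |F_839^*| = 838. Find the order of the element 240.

419

The order of 240 must divide p − 1 = 838 = 2 · 419.
Divisors: 1, 2, 419, 838.
Check each in increasing order: 240^1 ≡ 240;  240^2 ≡ 548;  240^419 ≡ 1.
Smallest exponent giving 1 is 419.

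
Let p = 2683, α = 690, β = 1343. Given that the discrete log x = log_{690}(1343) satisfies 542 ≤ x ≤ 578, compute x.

Compute 690^542 mod 2683 = 1438, then multiply by 690 repeatedly:
  690^542=1438  690^543=2193  690^544=2641  690^545=533  690^546=199
  690^547=477  690^548=1804  690^549=2531  690^550=2440  690^551=1359
  690^552=1343
Found 1343 at exponent 552.

552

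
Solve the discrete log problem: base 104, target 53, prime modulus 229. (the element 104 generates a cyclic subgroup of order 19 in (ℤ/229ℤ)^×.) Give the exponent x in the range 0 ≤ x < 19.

2

Successive powers of 104 modulo 229:
  104^0=1  104^1=104  104^2=53
So 104^2 ≡ 53 (mod 229), giving x = 2.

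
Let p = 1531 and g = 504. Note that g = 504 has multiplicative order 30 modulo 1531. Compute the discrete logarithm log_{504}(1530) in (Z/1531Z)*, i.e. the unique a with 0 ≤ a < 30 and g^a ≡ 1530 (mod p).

Successive powers of 504 modulo 1531:
  504^0=1  504^1=504  504^2=1401  504^3=313  504^4=59  504^5=647
  504^6=1516  504^7=95  504^8=419  504^9=1429  504^10=646  504^11=1012
  504^12=225  504^13=106  504^14=1370  504^15=1530
So 504^15 ≡ 1530 (mod 1531), giving a = 15.

15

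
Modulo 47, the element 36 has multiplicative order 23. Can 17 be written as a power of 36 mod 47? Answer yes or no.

⟨36⟩ has order 23; its elements mod 47 are {1, 2, 3, 4, 6, 7, 8, 9, 12, 14, 16, 17, 18, 21, 24, 25, 27, 28, 32, 34, 36, 37, 42}.
17 is in this set.

yes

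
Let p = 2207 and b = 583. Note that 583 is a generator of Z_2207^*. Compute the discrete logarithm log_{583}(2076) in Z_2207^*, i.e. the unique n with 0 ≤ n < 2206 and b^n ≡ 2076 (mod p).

2175

Baby-step giant-step with m = ceil(sqrt(2206)) = 47.
Baby table (583^j mod 2207 for j=0..46):
  0:1  1:583  2:11  3:1999  4:121  5:2126  6:1331  7:1316
  8:1399  9:1234  10:2147  11:332  12:1547  13:1445  14:1568  15:446
  16:1799  17:492  18:2133  19:998  20:1393  21:2150  22:2081  23:1580
  24:821  25:1931  26:203  27:1378  28:26  29:1916  30:286  31:1213
  32:939  33:101  34:1501  35:1111  36:1062  37:1186  38:647  39:2011
  40:496  41:51  42:1042  43:561  44:427  45:1757  46:283
Giant step factor: 583^(-47) ≡ 2137 (mod 2207).
Scan 2076·2137^i mod 2207 for i = 0, 1, …:
  i=0: 2076   i=1: 342   i=2: 337   i=3: 687
  i=4: 464   i=5: 625   i=6: 390   i=7: 1391
  i=8: 1945   i=9: 684     …   i=45: 137
  i=46: 1445
Match at i=46, j=13: n = 46·47 + 13 = 2175.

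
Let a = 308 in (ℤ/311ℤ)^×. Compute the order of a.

310

The order of 308 must divide p − 1 = 310 = 2 · 5 · 31.
Divisors: 1, 2, 5, 10, 31, 62, 155, 310.
Check each in increasing order: 308^1 ≡ 308;  308^2 ≡ 9;  308^5 ≡ 68;  308^10 ≡ 270;  308^31 ≡ 259;  308^62 ≡ 216;  308^155 ≡ 310;  308^310 ≡ 1.
Smallest exponent giving 1 is 310.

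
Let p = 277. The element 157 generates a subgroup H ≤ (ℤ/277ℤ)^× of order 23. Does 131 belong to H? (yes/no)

yes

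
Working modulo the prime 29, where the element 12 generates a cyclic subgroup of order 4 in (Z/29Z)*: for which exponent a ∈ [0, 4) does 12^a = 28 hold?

2

Successive powers of 12 modulo 29:
  12^0=1  12^1=12  12^2=28
So 12^2 ≡ 28 (mod 29), giving a = 2.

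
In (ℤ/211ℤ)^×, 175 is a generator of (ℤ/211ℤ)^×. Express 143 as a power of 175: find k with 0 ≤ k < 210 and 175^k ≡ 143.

192

Baby-step giant-step with m = ceil(sqrt(210)) = 15.
Baby table (175^j mod 211 for j=0..14):
  0:1  1:175  2:30  3:186  4:56  5:94  6:203  7:77
  8:182  9:200  10:185  11:92  12:64  13:17  14:21
Giant step factor: 175^(-15) ≡ 12 (mod 211).
Scan 143·12^i mod 211 for i = 0, 1, …:
  i=0: 143   i=1: 28   i=2: 125   i=3: 23
  i=4: 65   i=5: 147   i=6: 76   i=7: 68
  i=8: 183   i=9: 86   i=10: 188   i=11: 146
  i=12: 64
Match at i=12, j=12: k = 12·15 + 12 = 192.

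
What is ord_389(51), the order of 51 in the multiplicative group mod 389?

388

The order of 51 must divide p − 1 = 388 = 2^2 · 97.
Divisors: 1, 2, 4, 97, 194, 388.
Check each in increasing order: 51^1 ≡ 51;  51^2 ≡ 267;  51^4 ≡ 102;  51^97 ≡ 274;  51^194 ≡ 388;  51^388 ≡ 1.
Smallest exponent giving 1 is 388.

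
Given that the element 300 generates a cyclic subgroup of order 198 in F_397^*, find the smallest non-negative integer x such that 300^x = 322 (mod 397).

Baby-step giant-step with m = ceil(sqrt(198)) = 15.
Baby table (300^j mod 397 for j=0..14):
  0:1  1:300  2:278  3:30  4:266  5:3  6:106  7:40
  8:90  9:4  10:9  11:318  12:120  13:270  14:12
Giant step factor: 300^(-15) ≡ 250 (mod 397).
Scan 322·250^i mod 397 for i = 0, 1, …:
  i=0: 322   i=1: 306   i=2: 276   i=3: 319
  i=4: 350   i=5: 160   i=6: 300
Match at i=6, j=1: x = 6·15 + 1 = 91.

91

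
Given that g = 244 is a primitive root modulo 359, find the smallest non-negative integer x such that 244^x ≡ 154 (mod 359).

111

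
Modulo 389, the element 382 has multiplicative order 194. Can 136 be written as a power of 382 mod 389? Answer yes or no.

no

136 ∈ ⟨382⟩ iff 136^194 ≡ 1 (mod 389), since |⟨382⟩| = 194.
136^194 mod 389 = 388.
Since 388 ≠ 1, 136 does not lie in the subgroup.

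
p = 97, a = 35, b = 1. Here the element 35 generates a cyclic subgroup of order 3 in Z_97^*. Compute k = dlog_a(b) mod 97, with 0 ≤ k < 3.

0

Successive powers of 35 modulo 97:
  35^0=1
So 35^0 ≡ 1 (mod 97), giving k = 0.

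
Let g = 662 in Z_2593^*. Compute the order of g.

The order of 662 must divide p − 1 = 2592 = 2^5 · 3^4.
Divisors: 1, 2, 3, 4, 6, 8, 9, 12, 16, 18, 24, 27, 32, 36, 48, 54, 72, 81, 96, 108, 144, 162, 216, 288, 324, 432, 648, 864, 1296, 2592.
Check each in increasing order: 662^1 ≡ 662;  662^2 ≡ 27;  662^3 ≡ 2316;  662^4 ≡ 729;  662^6 ≡ 1532;  662^8 ≡ 2469;  662^9 ≡ 888;  662^12 ≡ 359;  662^16 ≡ 2411;  662^18 ≡ 272;  662^24 ≡ 1824;  662^27 ≡ 387;  662^32 ≡ 2008;  662^36 ≡ 1380;  662^48 ≡ 157;  662^54 ≡ 1968;  662^72 ≡ 1138;  662^81 ≡ 1867;  662^96 ≡ 1312;  662^108 ≡ 1675;  662^144 ≡ 1137;  662^162 ≡ 697;  662^216 ≡ 2592;  662^288 ≡ 1455;  662^324 ≡ 918;  662^432 ≡ 1.
Smallest exponent giving 1 is 432.

432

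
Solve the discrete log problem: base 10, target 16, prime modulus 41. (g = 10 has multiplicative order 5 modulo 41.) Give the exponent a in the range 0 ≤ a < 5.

Successive powers of 10 modulo 41:
  10^0=1  10^1=10  10^2=18  10^3=16
So 10^3 ≡ 16 (mod 41), giving a = 3.

3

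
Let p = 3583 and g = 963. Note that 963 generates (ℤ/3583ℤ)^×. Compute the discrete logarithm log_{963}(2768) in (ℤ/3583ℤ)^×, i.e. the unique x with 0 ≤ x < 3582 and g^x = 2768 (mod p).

Baby-step giant-step with m = ceil(sqrt(3582)) = 60.
Baby table (963^j mod 3583 for j=0..59):
  0:1  1:963  2:2955  3:763  4:254  5:958  6:1723  7:320
  8:22  9:3271  10:516  11:2454  12:2005  13:3161  14:2076  15:3457
  16:484  17:302  18:603  19:243  20:1114  21:1465  22:2676  23:811
  24:3482  25:3061  26:2517  27:1763  28:3010  29:3566  30:1544  31:3510
  32:1361  33:2848  34:1629  35:2956  36:1726  37:3209  38:1721  39:1977
  40:1278  41:1745  42:8  43:538  44:2142  45:2521  46:2032  47:498
  48:3035  49:2560  50:176  51:1087  52:545  53:1717  54:1708  55:207
  56:2276  57:2575  58:289  59:2416
Giant step factor: 963^(-60) ≡ 1510 (mod 3583).
Scan 2768·1510^i mod 3583 for i = 0, 1, …:
  i=0: 2768   i=1: 1902   i=2: 2037   i=3: 1656
  i=4: 3209
Match at i=4, j=37: x = 4·60 + 37 = 277.

277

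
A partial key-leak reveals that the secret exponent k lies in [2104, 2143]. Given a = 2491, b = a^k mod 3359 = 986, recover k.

2139

Compute 2491^2104 mod 3359 = 2165, then multiply by 2491 repeatedly:
  2491^2104=2165  2491^2105=1820  2491^2106=2329  2491^2107=546  2491^2108=3050
  2491^2109=2851  2491^2110=915  2491^2111=1863  2491^2112=1954  2491^2113=223
  2491^2114=1258  2491^2115=3090  2491^2116=1721  2491^2117=927  2491^2118=1524
  2491^2119=614  2491^2120=1129  2491^2121=856  2491^2122=2690  2491^2123=2944
  2491^2124=807  2491^2125=1555  2491^2126=578  2491^2127=2146  2491^2128=1517
  2491^2129=3331  2491^2130=791  2491^2131=2007  2491^2132=1245  2491^2133=938
  2491^2134=2053  2491^2135=1625  2491^2136=280  2491^2137=2167  2491^2138=84
  2491^2139=986
Found 986 at exponent 2139.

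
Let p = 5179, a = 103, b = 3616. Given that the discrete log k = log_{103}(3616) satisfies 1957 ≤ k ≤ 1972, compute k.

1970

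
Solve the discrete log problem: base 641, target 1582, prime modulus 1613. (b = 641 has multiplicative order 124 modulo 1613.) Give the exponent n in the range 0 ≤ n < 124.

Baby-step giant-step with m = ceil(sqrt(124)) = 12.
Baby table (641^j mod 1613 for j=0..11):
  0:1  1:641  2:1179  3:855  4:1248  5:1533  6:336  7:847
  8:959  9:166  10:1561  11:541
Giant step factor: 641^(-12) ≡ 576 (mod 1613).
Scan 1582·576^i mod 1613 for i = 0, 1, …:
  i=0: 1582   i=1: 1500   i=2: 1045   i=3: 271
  i=4: 1248
Match at i=4, j=4: n = 4·12 + 4 = 52.

52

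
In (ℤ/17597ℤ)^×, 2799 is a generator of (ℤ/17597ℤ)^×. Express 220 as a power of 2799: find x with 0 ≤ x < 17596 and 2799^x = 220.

Baby-step giant-step with m = ceil(sqrt(17596)) = 133.
Baby table (2799^j mod 17597 for j=0..132):
  0:1  1:2799  2:3736  3:4446  4:3275  5:16285  6:5485  7:7931
  8:9052  9:14465  10:14435  11:853  12:11952  13:1751  14:9083  15:13249
  16:7072  17:15500  18:7895  19:13870  20:3148  21:12752  22:6132  23:6393
  24:15455  25:5119  26:4123  27:14242  28:6153  29:12381  30:5926  31:10500
  32:2510  33:4287  34:15756  35:2962  36:2451  37:15116  38:6496  39:4603
  40:2793  41:4539  42:17224  43:11793  44:14232  45:13357  46:10215  47:14257
  48:12944  49:15630  50:2228  51:6834  52:427  53:16174  54:11542  55:15563
  56:8262  57:2880  58:1694  59:7913  60:11461  61:8  62:4795  63:12291
  64:374  65:8603  66:7101  67:8686  68:10657  69:2028  70:10138  71:9898
  72:6824  73:7631  74:14008  75:2276  76:410  77:3785  78:821  79:10369
  80:5378  81:7587  82:14031  83:13862  84:15950  85:461  86:5758  87:15387
  88:8354  89:14030  90:11063  91:12214  92:13612  93:2483  94:16699  95:2869
  96:6099  97:2011  98:15346  99:16774  100:1630  101:4747  102:1118  103:14613
  104:6359  105:8274  106:1274  107:11332  108:8474  109:15567  110:1861  111:227
  112:1881  113:3416  114:6213  115:4351  116:1325  117:13305  118:5443  119:13552
  120:10513  121:3703  122:64  123:3166  124:10343  125:2992  126:16033  127:4017
  128:16697  129:14868  130:16224  131:10716  132:8796
Giant step factor: 2799^(-133) ≡ 10865 (mod 17597).
Scan 220·10865^i mod 17597 for i = 0, 1, …:
  i=0: 220   i=1: 14705   i=2: 6662   i=3: 6169
  i=4: 16809   i=5: 8119   i=6: 16771   i=7: 17577
  i=8: 11461
Match at i=8, j=60: x = 8·133 + 60 = 1124.

1124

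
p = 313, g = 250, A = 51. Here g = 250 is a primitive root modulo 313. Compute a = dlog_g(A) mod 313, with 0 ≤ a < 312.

Successive powers of 250 modulo 313:
  250^0=1  250^1=250  250^2=213  250^3=40  250^4=297  250^5=69
  250^6=35  250^7=299  250^8=256  250^9=148  250^10=66  250^11=224
  250^12=286  250^13=136  250^14=196  250^15=172  250^16=119  250^17=15
  250^18=307  250^19=65  250^20=287  250^21=73  250^22=96  250^23=212
  250^24=103  250^25=84  250^26=29  250^27=51
So 250^27 ≡ 51 (mod 313), giving a = 27.

27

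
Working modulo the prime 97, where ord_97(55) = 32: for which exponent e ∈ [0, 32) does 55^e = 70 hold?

14

Successive powers of 55 modulo 97:
  55^0=1  55^1=55  55^2=18  55^3=20  55^4=33  55^5=69
  55^6=12  55^7=78  55^8=22  55^9=46  55^10=8  55^11=52
  55^12=47  55^13=63  55^14=70
So 55^14 ≡ 70 (mod 97), giving e = 14.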